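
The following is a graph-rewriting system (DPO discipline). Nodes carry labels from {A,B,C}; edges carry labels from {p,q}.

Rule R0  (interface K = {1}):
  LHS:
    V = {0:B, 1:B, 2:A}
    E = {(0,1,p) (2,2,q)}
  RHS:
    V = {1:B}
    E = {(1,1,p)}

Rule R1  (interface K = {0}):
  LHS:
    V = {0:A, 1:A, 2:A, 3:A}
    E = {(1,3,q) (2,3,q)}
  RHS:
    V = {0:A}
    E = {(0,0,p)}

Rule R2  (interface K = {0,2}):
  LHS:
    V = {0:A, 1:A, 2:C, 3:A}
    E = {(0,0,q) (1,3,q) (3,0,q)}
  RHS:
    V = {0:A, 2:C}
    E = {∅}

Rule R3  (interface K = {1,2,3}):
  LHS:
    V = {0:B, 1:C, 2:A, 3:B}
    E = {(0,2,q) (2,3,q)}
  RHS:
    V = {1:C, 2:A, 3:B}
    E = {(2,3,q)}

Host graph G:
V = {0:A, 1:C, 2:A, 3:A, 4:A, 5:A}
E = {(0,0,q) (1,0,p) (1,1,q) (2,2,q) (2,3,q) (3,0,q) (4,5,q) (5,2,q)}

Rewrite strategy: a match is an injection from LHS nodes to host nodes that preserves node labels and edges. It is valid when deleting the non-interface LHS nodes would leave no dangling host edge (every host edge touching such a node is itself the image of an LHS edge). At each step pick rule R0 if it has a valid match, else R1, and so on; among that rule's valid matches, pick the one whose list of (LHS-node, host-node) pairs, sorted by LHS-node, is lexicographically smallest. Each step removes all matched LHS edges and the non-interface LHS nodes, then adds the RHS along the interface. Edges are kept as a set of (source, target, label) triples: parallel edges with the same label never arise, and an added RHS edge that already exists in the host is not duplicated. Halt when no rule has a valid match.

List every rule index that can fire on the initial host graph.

Answer: [R2]

Steps:
R0: no valid match — LHS pattern not found
R1: no valid match — LHS pattern not found
R2: 1 valid match — {0↦2, 1↦4, 2↦1, 3↦5}
R3: no valid match — LHS pattern not found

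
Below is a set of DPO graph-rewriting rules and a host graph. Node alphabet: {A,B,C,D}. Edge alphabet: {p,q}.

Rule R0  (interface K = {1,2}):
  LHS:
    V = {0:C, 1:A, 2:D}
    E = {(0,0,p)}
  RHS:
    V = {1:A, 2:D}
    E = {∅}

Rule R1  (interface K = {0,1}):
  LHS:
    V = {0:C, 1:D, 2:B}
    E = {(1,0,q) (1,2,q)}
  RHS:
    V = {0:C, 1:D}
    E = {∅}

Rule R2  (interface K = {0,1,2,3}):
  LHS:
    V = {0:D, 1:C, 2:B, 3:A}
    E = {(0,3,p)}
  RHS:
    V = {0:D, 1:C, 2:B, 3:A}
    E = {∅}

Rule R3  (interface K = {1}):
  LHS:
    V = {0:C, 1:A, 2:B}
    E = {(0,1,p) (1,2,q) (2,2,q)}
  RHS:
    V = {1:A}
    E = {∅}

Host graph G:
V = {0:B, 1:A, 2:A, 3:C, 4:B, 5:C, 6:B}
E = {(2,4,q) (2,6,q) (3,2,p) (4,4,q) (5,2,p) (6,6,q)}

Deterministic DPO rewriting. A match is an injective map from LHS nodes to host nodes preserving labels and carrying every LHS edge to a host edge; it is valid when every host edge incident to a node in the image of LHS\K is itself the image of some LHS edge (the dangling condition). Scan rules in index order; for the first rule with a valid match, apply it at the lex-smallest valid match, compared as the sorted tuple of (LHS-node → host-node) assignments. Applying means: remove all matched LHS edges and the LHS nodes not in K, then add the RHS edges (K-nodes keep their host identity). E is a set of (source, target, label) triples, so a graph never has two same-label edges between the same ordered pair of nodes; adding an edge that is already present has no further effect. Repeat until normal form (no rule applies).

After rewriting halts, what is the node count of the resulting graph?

start.  V:7 E:6  edges: 2-q->4 2-q->6 3-p->2 4-q->4 5-p->2 6-q->6
1. fire R3 via {0↦3, 1↦2, 2↦4}  →  V:5 E:3  edges: 2-q->6 5-p->2 6-q->6
2. fire R3 via {0↦5, 1↦2, 2↦6}  →  V:3 E:0  edges: ∅
normal form: no rule applies after step 2
NF nodes: {0:B, 1:A, 2:A}

Answer: 3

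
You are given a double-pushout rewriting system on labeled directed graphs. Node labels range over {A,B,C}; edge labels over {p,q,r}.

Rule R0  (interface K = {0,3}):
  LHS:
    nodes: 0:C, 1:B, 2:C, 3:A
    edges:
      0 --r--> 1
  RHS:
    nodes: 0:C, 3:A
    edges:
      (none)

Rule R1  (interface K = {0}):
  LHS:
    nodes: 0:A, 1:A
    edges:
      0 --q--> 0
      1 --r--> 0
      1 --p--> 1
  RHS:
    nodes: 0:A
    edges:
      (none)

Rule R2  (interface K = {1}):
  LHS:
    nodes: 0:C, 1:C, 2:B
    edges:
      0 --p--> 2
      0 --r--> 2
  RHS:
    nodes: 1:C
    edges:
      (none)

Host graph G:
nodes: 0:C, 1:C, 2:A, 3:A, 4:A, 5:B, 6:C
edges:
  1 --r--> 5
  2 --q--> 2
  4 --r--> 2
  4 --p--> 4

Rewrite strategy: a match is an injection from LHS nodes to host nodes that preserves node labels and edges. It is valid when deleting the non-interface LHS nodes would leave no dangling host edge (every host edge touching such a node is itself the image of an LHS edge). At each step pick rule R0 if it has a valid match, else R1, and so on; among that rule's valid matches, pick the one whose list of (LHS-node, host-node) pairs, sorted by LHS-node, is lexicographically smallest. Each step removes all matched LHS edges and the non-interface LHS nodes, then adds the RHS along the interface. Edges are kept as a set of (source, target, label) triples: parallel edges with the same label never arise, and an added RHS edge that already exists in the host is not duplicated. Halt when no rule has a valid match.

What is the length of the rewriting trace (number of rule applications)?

Answer: 2

Steps:
start.  V:7 E:4  edges: 1-r->5 2-q->2 4-r->2 4-p->4
1. fire R0 via {0↦1, 1↦5, 2↦0, 3↦2}  →  V:5 E:3  edges: 2-q->2 4-r->2 4-p->4
2. fire R1 via {0↦2, 1↦4}  →  V:4 E:0  edges: ∅
halt: no rule applies after step 2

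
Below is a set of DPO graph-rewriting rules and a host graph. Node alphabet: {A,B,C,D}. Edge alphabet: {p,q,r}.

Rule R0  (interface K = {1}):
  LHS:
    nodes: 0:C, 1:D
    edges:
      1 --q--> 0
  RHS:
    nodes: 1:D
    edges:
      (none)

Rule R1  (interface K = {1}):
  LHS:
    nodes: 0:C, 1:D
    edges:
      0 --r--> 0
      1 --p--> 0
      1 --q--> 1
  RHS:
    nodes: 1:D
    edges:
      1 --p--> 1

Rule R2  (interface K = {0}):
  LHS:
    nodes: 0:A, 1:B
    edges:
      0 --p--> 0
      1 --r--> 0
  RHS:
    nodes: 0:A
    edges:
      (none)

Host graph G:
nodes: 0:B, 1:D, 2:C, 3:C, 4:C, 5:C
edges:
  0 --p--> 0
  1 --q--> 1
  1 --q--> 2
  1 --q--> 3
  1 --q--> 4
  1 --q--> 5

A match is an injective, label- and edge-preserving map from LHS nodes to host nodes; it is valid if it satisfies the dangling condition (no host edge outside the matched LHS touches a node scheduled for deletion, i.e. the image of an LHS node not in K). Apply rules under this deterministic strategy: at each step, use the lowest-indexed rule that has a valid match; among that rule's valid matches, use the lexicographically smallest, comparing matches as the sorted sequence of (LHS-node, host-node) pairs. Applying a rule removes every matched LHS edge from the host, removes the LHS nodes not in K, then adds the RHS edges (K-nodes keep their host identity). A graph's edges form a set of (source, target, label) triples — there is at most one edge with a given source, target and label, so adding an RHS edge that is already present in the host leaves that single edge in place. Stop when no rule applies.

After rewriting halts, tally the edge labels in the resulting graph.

initial: |V|=6 |E|=6  E = 0-p->0 1-q->1 1-q->2 1-q->3 1-q->4 1-q->5
step 1: apply R0 at {0↦2, 1↦1}  → |V|=5 |E|=5  E = 0-p->0 1-q->1 1-q->3 1-q->4 1-q->5
step 2: apply R0 at {0↦3, 1↦1}  → |V|=4 |E|=4  E = 0-p->0 1-q->1 1-q->4 1-q->5
step 3: apply R0 at {0↦4, 1↦1}  → |V|=3 |E|=3  E = 0-p->0 1-q->1 1-q->5
step 4: apply R0 at {0↦5, 1↦1}  → |V|=2 |E|=2  E = 0-p->0 1-q->1
normal form: no rule applies after step 4
NF edges: [(0, 0, 'p'), (1, 1, 'q')]

Answer: p:1 q:1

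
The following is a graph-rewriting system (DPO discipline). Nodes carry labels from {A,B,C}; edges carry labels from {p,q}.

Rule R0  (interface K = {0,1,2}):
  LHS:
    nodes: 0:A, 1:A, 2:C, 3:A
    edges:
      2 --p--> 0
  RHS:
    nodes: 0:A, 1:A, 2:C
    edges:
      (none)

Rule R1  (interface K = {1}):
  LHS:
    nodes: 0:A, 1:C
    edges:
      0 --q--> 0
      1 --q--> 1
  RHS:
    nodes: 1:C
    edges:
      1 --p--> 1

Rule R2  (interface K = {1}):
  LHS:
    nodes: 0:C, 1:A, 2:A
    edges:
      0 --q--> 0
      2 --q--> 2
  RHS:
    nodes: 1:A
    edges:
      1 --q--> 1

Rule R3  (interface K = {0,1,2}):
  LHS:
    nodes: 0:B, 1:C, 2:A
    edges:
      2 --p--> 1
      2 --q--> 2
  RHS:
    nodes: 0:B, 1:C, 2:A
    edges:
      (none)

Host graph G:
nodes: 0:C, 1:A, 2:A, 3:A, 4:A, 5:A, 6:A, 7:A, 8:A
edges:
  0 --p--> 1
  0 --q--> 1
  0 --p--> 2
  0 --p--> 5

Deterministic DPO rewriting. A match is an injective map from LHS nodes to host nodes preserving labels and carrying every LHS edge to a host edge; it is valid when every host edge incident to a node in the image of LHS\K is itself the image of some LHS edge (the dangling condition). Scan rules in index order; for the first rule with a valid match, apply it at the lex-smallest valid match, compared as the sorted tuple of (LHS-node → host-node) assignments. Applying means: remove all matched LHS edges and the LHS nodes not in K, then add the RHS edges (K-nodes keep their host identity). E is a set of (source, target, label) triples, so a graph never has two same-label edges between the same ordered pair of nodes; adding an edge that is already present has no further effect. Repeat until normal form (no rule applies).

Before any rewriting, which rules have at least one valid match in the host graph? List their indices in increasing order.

Answer: [R0]

Derivation:
R0: 90 valid matches — {0↦1, 1↦2, 2↦0, 3↦3}, {0↦1, 1↦2, 2↦0, 3↦4}, {0↦1, 1↦2, 2↦0, 3↦6} (+87 more)
R1: no valid match — LHS pattern not found
R2: no valid match — LHS pattern not found
R3: no valid match — LHS pattern not found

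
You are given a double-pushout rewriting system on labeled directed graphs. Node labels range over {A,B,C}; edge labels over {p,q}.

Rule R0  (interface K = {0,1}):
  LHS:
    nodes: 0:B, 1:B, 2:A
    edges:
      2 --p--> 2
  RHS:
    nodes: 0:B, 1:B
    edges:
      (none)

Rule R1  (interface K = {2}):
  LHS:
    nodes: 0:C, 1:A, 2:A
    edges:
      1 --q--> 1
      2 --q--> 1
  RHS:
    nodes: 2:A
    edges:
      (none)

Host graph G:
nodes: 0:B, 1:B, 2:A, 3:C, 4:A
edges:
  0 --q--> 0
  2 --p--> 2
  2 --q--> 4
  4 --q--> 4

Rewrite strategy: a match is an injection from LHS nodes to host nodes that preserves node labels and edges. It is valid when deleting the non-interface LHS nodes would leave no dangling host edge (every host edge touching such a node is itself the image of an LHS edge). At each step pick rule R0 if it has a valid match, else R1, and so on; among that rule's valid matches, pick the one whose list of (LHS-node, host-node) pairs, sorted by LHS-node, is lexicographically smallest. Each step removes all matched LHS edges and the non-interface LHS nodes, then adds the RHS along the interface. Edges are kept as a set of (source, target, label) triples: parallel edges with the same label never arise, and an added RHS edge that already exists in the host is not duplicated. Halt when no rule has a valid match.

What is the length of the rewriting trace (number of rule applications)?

start.  V:5 E:4  edges: 0-q->0 2-p->2 2-q->4 4-q->4
1. fire R1 via {0↦3, 1↦4, 2↦2}  →  V:3 E:2  edges: 0-q->0 2-p->2
2. fire R0 via {0↦0, 1↦1, 2↦2}  →  V:2 E:1  edges: 0-q->0
final graph: no rule applies after step 2

Answer: 2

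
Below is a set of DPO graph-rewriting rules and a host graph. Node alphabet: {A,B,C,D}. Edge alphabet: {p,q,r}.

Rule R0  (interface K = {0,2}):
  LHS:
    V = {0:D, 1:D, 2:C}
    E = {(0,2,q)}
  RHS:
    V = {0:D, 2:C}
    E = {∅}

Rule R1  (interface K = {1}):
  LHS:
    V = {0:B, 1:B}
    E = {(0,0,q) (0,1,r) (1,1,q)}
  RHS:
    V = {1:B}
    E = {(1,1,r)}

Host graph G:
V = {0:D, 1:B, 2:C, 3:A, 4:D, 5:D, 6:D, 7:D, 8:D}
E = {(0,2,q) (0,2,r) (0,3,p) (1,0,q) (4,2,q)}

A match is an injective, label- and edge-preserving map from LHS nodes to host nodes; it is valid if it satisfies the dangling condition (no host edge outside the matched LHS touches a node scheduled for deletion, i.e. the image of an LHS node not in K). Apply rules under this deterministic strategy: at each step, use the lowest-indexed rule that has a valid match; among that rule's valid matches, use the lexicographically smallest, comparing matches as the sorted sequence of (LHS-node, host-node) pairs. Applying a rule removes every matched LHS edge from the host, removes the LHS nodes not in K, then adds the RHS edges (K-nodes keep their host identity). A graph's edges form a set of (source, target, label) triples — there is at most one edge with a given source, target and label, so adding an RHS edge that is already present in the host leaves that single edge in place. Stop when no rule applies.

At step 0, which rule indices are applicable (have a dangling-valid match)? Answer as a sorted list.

Answer: [R0]

Rewrite trace:
R0: 8 valid matches — {0↦0, 1↦5, 2↦2}, {0↦0, 1↦6, 2↦2}, {0↦0, 1↦7, 2↦2} (+5 more)
R1: no valid match — LHS pattern not found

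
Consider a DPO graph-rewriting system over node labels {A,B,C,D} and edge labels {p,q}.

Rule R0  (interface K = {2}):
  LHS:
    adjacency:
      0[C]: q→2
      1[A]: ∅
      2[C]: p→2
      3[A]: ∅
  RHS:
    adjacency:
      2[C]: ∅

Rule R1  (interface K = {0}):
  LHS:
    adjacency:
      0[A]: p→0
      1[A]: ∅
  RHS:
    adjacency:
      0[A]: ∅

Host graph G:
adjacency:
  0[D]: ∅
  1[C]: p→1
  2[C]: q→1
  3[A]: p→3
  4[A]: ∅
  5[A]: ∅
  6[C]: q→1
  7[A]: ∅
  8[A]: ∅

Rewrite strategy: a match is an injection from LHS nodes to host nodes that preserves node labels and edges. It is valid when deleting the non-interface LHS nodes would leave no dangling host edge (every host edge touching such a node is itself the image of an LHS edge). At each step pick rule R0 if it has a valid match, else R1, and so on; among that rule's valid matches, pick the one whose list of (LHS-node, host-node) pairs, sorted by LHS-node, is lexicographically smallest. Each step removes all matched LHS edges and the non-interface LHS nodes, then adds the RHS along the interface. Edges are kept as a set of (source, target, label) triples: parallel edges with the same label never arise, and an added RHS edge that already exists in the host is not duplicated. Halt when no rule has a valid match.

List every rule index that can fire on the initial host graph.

R0: 24 valid matches — {0↦2, 1↦4, 2↦1, 3↦5}, {0↦2, 1↦4, 2↦1, 3↦7}, {0↦2, 1↦4, 2↦1, 3↦8} (+21 more)
R1: 4 valid matches — {0↦3, 1↦4}, {0↦3, 1↦5}, {0↦3, 1↦7} (+1 more)

Answer: [R0,R1]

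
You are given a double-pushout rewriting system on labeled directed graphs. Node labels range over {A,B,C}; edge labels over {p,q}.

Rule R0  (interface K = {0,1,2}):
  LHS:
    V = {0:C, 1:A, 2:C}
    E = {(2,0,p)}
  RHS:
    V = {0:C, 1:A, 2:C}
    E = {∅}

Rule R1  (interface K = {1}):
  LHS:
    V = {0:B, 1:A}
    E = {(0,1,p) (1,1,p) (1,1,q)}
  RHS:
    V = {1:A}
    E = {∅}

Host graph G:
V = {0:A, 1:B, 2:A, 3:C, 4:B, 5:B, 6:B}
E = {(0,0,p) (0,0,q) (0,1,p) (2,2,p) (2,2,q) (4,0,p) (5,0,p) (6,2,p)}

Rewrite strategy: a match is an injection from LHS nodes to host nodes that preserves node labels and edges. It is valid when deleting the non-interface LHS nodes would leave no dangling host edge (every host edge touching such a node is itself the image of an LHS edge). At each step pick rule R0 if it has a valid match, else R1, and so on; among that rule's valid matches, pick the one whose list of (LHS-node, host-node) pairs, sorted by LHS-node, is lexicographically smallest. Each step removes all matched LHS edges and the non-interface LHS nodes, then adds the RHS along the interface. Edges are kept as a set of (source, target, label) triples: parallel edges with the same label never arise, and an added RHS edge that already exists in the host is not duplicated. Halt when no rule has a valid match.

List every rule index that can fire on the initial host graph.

Answer: [R1]

Rewrite trace:
R0: no valid match — LHS pattern not found
R1: 3 valid matches — {0↦4, 1↦0}, {0↦5, 1↦0}, {0↦6, 1↦2}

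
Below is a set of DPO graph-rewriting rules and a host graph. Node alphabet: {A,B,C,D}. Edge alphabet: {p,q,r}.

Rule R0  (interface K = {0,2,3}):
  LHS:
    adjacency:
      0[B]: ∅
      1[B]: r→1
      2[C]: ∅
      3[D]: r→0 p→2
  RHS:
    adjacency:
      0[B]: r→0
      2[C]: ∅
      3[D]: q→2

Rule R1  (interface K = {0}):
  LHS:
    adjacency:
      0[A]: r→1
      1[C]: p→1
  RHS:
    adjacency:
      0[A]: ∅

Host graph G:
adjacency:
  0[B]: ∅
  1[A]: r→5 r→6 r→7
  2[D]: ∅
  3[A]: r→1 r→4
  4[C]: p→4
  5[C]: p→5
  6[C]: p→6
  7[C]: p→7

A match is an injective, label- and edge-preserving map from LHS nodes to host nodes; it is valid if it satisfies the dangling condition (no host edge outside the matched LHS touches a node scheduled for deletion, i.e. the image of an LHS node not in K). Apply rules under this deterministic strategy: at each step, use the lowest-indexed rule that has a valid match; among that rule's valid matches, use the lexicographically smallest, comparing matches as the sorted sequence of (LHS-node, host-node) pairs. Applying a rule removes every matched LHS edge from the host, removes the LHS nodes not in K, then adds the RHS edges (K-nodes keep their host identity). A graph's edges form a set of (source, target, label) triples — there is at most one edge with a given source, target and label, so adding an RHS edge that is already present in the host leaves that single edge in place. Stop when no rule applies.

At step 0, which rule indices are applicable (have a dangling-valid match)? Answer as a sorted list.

Answer: [R1]

Steps:
R0: no valid match — LHS pattern not found
R1: 4 valid matches — {0↦1, 1↦5}, {0↦1, 1↦6}, {0↦1, 1↦7} (+1 more)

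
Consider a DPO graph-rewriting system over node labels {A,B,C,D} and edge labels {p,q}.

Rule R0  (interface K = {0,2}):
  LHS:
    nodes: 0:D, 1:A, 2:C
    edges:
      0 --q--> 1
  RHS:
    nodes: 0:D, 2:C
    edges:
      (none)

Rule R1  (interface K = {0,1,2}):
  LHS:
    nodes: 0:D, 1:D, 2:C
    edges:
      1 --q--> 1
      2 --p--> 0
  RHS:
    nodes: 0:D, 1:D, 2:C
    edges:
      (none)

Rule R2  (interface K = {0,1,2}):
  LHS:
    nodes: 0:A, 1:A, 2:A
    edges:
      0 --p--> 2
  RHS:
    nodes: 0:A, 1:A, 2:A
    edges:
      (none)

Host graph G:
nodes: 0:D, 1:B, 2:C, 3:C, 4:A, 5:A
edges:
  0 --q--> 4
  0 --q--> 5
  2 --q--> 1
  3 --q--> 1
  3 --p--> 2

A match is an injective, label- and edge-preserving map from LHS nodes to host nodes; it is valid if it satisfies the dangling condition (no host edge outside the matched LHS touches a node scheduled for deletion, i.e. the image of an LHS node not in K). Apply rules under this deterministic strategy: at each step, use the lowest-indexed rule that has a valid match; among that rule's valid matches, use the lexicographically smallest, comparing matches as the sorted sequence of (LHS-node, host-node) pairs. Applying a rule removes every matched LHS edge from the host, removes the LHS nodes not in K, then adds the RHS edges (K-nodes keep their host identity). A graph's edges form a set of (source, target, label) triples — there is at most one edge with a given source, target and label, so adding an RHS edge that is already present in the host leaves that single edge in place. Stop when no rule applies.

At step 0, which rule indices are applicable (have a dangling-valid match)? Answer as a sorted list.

Answer: [R0]

Derivation:
R0: 4 valid matches — {0↦0, 1↦4, 2↦2}, {0↦0, 1↦4, 2↦3}, {0↦0, 1↦5, 2↦2} (+1 more)
R1: no valid match — LHS pattern not found
R2: no valid match — LHS pattern not found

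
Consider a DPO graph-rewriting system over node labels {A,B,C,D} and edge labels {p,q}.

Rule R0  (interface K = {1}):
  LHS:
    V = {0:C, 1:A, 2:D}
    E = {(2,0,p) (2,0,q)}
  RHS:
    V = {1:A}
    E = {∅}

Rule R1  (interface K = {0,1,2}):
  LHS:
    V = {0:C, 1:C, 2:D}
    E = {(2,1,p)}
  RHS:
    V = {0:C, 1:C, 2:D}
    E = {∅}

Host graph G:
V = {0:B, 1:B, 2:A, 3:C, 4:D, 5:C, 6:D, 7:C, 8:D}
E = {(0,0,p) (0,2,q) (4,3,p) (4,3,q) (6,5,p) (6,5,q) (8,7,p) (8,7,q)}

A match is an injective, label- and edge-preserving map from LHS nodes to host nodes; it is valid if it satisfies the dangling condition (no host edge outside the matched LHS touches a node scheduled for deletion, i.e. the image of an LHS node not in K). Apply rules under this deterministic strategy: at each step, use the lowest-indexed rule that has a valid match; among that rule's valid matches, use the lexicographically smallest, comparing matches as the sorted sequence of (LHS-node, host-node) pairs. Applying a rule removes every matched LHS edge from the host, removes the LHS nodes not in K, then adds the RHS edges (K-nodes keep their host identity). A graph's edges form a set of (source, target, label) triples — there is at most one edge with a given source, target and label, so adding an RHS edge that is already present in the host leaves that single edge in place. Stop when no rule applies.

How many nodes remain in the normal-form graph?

start.  V:9 E:8  edges: 0-p->0 0-q->2 4-p->3 4-q->3 6-p->5 6-q->5 8-p->7 8-q->7
1. fire R0 via {0↦3, 1↦2, 2↦4}  →  V:7 E:6  edges: 0-p->0 0-q->2 6-p->5 6-q->5 8-p->7 8-q->7
2. fire R0 via {0↦5, 1↦2, 2↦6}  →  V:5 E:4  edges: 0-p->0 0-q->2 8-p->7 8-q->7
3. fire R0 via {0↦7, 1↦2, 2↦8}  →  V:3 E:2  edges: 0-p->0 0-q->2
final graph: no rule applies after step 3
NF nodes: {0:B, 1:B, 2:A}

Answer: 3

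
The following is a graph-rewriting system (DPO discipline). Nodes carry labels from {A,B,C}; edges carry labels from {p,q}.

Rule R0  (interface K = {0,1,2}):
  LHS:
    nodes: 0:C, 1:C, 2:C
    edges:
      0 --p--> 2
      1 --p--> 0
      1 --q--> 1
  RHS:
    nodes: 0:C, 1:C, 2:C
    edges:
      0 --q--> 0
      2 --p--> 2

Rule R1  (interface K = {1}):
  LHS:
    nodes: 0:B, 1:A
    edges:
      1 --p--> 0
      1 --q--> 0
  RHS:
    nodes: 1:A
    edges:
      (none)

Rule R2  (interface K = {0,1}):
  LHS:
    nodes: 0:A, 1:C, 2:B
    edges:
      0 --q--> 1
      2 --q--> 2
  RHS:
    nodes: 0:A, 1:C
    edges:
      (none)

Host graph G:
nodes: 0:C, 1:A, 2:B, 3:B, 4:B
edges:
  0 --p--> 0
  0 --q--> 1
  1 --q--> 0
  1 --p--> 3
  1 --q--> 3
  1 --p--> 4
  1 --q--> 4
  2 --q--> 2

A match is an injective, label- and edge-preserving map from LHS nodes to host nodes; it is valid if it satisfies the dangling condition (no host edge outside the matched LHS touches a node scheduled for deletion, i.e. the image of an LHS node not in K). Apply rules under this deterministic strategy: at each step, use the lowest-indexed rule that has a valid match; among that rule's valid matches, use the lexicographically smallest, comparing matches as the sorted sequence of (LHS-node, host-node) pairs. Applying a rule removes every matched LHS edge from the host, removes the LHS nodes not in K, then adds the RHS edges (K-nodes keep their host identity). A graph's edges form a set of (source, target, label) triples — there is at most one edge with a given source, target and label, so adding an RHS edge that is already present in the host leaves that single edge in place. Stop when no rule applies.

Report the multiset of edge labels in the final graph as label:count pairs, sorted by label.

start.  V:5 E:8  edges: 0-p->0 0-q->1 1-q->0 1-p->3 1-q->3 1-p->4 1-q->4 2-q->2
1. fire R1 via {0↦3, 1↦1}  →  V:4 E:6  edges: 0-p->0 0-q->1 1-q->0 1-p->4 1-q->4 2-q->2
2. fire R1 via {0↦4, 1↦1}  →  V:3 E:4  edges: 0-p->0 0-q->1 1-q->0 2-q->2
3. fire R2 via {0↦1, 1↦0, 2↦2}  →  V:2 E:2  edges: 0-p->0 0-q->1
halt: no rule applies after step 3
NF edges: [(0, 0, 'p'), (0, 1, 'q')]

Answer: p:1 q:1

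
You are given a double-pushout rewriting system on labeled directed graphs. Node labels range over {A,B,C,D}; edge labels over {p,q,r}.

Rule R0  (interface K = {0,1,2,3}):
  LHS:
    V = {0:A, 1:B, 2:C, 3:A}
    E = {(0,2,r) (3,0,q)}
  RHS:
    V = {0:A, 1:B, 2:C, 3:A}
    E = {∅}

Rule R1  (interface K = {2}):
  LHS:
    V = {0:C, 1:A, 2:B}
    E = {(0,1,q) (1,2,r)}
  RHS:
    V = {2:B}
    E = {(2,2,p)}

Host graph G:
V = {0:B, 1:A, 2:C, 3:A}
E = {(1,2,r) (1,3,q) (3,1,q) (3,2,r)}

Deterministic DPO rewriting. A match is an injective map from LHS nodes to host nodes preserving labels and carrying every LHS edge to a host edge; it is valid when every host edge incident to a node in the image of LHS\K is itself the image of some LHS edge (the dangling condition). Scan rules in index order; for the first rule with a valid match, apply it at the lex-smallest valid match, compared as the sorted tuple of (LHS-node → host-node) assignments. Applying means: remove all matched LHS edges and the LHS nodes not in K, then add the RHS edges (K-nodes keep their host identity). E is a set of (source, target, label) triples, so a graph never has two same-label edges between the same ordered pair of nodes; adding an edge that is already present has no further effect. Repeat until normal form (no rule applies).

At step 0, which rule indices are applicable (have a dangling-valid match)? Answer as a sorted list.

Answer: [R0]

Derivation:
R0: 2 valid matches — {0↦1, 1↦0, 2↦2, 3↦3}, {0↦3, 1↦0, 2↦2, 3↦1}
R1: no valid match — LHS pattern not found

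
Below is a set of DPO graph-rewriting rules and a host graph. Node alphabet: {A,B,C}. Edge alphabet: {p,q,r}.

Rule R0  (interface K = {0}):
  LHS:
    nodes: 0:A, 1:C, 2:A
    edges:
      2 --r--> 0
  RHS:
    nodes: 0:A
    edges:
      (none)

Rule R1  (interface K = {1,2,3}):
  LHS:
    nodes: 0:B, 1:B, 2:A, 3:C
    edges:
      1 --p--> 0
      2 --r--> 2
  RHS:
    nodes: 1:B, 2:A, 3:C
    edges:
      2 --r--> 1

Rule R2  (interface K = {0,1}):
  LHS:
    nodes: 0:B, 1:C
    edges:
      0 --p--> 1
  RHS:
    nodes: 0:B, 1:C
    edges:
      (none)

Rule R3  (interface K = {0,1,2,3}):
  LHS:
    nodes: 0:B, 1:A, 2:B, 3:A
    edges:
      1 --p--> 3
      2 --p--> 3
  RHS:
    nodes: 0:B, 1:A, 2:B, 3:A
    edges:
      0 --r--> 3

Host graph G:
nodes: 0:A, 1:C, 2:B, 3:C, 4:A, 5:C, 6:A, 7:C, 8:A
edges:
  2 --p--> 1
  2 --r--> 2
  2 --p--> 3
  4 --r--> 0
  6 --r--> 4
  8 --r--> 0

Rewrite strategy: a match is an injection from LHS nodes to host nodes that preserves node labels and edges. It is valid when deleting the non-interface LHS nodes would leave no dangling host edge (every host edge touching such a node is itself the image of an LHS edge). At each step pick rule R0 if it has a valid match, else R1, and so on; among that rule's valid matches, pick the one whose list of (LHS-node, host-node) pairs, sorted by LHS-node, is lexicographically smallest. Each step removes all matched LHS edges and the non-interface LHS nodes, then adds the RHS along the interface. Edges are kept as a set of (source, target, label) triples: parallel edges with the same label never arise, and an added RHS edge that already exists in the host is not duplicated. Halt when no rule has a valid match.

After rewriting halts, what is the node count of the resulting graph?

initial: |V|=9 |E|=6  E = 2-p->1 2-r->2 2-p->3 4-r->0 6-r->4 8-r->0
step 1: apply R0 at {0↦0, 1↦5, 2↦8}  → |V|=7 |E|=5  E = 2-p->1 2-r->2 2-p->3 4-r->0 6-r->4
step 2: apply R0 at {0↦4, 1↦7, 2↦6}  → |V|=5 |E|=4  E = 2-p->1 2-r->2 2-p->3 4-r->0
step 3: apply R2 at {0↦2, 1↦1}  → |V|=5 |E|=3  E = 2-r->2 2-p->3 4-r->0
step 4: apply R0 at {0↦0, 1↦1, 2↦4}  → |V|=3 |E|=2  E = 2-r->2 2-p->3
step 5: apply R2 at {0↦2, 1↦3}  → |V|=3 |E|=1  E = 2-r->2
halt: no rule applies after step 5
NF nodes: {0:A, 2:B, 3:C}

Answer: 3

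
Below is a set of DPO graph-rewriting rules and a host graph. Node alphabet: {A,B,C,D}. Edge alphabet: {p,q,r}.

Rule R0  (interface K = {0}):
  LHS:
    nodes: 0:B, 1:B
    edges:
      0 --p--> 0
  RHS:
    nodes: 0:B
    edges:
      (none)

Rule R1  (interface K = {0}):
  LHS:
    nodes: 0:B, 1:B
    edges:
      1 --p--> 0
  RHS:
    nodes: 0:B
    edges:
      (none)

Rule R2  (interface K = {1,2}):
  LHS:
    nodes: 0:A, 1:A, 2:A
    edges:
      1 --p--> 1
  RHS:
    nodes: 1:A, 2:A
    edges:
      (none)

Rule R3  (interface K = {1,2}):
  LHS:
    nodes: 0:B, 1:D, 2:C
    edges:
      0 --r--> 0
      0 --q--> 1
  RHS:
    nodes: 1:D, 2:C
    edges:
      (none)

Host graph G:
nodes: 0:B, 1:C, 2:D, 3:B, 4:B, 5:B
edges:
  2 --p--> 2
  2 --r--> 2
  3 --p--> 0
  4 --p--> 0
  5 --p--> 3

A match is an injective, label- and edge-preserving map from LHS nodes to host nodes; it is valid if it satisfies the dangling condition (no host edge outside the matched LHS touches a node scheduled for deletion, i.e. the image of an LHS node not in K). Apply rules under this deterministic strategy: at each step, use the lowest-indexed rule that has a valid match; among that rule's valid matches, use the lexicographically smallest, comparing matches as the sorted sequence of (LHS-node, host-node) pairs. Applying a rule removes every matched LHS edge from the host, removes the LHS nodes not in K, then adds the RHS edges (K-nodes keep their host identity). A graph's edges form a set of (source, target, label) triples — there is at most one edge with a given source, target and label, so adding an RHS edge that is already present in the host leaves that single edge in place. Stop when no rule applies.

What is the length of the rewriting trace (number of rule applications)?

Answer: 3

Steps:
start.  V:6 E:5  edges: 2-p->2 2-r->2 3-p->0 4-p->0 5-p->3
1. fire R1 via {0↦0, 1↦4}  →  V:5 E:4  edges: 2-p->2 2-r->2 3-p->0 5-p->3
2. fire R1 via {0↦3, 1↦5}  →  V:4 E:3  edges: 2-p->2 2-r->2 3-p->0
3. fire R1 via {0↦0, 1↦3}  →  V:3 E:2  edges: 2-p->2 2-r->2
normal form: no rule applies after step 3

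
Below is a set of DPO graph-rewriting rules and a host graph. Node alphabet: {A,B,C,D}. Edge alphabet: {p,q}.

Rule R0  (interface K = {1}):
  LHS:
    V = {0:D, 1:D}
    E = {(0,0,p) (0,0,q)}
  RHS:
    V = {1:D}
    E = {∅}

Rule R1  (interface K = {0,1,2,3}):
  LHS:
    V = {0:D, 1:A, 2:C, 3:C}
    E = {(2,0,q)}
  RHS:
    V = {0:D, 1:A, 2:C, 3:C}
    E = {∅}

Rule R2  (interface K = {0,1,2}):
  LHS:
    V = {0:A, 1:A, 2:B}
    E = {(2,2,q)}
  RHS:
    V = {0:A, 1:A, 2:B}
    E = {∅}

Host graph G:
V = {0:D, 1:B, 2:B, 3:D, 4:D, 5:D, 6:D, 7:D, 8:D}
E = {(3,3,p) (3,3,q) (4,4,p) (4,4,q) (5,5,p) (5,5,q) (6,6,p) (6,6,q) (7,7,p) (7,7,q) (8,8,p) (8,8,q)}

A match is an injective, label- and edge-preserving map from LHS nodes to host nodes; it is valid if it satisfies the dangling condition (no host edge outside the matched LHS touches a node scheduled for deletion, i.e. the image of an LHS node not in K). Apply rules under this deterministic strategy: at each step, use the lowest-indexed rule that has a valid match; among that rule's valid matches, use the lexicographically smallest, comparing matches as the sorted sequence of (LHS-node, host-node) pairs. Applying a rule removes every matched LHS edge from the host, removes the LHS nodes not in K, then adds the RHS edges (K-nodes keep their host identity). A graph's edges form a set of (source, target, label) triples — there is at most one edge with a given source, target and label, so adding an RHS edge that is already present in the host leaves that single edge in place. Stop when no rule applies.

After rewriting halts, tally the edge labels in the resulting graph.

[0] host  ⇒  9 nodes, 12 edges  {3-p->3 3-q->3 4-p->4 4-q->4 5-p->5 5-q->5 6-p->6 6-q->6 7-p->7 7-q->7 8-p->8 8-q->8}
[1] R0 @ {0↦3, 1↦0}  ⇒  8 nodes, 10 edges  {4-p->4 4-q->4 5-p->5 5-q->5 6-p->6 6-q->6 7-p->7 7-q->7 8-p->8 8-q->8}
[2] R0 @ {0↦4, 1↦0}  ⇒  7 nodes, 8 edges  {5-p->5 5-q->5 6-p->6 6-q->6 7-p->7 7-q->7 8-p->8 8-q->8}
[3] R0 @ {0↦5, 1↦0}  ⇒  6 nodes, 6 edges  {6-p->6 6-q->6 7-p->7 7-q->7 8-p->8 8-q->8}
[4] R0 @ {0↦6, 1↦0}  ⇒  5 nodes, 4 edges  {7-p->7 7-q->7 8-p->8 8-q->8}
[5] R0 @ {0↦7, 1↦0}  ⇒  4 nodes, 2 edges  {8-p->8 8-q->8}
[6] R0 @ {0↦8, 1↦0}  ⇒  3 nodes, 0 edges  {∅}
final graph: no rule applies after step 6
NF edges: []

Answer: (no edges)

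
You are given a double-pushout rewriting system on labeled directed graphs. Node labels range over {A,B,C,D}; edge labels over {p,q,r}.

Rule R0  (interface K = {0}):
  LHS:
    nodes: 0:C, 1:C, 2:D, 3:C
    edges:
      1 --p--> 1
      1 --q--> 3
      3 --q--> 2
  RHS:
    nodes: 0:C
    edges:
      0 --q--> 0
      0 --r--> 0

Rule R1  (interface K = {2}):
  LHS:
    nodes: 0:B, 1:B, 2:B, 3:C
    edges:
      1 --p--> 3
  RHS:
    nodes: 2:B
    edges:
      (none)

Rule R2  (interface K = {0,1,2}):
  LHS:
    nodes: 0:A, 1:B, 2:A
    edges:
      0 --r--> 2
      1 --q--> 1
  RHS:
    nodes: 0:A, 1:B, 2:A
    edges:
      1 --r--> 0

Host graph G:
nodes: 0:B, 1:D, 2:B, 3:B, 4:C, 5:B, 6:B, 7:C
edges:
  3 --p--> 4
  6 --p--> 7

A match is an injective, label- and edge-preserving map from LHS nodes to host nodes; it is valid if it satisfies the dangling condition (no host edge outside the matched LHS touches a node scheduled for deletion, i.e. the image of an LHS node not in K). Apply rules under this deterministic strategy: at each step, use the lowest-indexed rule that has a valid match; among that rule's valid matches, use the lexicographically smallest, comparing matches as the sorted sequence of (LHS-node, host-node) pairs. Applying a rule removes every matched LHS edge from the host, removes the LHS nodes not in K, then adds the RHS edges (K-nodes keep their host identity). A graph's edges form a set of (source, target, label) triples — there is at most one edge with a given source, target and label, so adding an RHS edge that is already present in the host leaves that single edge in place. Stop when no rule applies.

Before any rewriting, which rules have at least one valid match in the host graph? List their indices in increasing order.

R0: no valid match — LHS pattern not found
R1: 18 valid matches — {0↦0, 1↦3, 2↦2, 3↦4}, {0↦0, 1↦3, 2↦5, 3↦4}, {0↦0, 1↦3, 2↦6, 3↦4} (+15 more)
R2: no valid match — LHS pattern not found

Answer: [R1]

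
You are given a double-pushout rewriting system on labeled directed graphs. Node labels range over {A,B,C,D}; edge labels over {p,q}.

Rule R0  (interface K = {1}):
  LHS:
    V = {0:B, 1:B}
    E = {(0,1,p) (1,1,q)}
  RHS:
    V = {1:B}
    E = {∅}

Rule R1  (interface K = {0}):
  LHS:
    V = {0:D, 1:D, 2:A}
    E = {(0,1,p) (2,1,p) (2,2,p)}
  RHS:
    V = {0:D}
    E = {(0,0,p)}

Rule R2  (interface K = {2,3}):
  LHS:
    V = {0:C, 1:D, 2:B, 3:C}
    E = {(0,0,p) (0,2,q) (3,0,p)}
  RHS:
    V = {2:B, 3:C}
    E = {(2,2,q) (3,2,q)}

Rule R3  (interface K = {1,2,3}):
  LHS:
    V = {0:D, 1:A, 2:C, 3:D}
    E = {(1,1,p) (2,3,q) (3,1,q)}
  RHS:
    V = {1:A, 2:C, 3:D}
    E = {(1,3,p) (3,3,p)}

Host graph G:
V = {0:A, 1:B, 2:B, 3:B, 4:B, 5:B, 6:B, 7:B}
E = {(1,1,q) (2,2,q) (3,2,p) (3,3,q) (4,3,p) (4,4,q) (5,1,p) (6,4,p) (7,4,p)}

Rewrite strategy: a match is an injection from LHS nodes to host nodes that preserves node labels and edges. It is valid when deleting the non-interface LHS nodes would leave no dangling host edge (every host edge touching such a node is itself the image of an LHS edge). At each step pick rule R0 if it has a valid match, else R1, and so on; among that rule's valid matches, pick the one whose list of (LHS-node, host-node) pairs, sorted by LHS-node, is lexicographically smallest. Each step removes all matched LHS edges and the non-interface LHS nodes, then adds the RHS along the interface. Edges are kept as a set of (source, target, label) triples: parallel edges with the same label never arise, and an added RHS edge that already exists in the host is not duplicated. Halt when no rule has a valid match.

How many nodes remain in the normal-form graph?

start.  V:8 E:9  edges: 1-q->1 2-q->2 3-p->2 3-q->3 4-p->3 4-q->4 5-p->1 6-p->4 7-p->4
1. fire R0 via {0↦5, 1↦1}  →  V:7 E:7  edges: 2-q->2 3-p->2 3-q->3 4-p->3 4-q->4 6-p->4 7-p->4
2. fire R0 via {0↦6, 1↦4}  →  V:6 E:5  edges: 2-q->2 3-p->2 3-q->3 4-p->3 7-p->4
final graph: no rule applies after step 2
NF nodes: {0:A, 1:B, 2:B, 3:B, 4:B, 7:B}

Answer: 6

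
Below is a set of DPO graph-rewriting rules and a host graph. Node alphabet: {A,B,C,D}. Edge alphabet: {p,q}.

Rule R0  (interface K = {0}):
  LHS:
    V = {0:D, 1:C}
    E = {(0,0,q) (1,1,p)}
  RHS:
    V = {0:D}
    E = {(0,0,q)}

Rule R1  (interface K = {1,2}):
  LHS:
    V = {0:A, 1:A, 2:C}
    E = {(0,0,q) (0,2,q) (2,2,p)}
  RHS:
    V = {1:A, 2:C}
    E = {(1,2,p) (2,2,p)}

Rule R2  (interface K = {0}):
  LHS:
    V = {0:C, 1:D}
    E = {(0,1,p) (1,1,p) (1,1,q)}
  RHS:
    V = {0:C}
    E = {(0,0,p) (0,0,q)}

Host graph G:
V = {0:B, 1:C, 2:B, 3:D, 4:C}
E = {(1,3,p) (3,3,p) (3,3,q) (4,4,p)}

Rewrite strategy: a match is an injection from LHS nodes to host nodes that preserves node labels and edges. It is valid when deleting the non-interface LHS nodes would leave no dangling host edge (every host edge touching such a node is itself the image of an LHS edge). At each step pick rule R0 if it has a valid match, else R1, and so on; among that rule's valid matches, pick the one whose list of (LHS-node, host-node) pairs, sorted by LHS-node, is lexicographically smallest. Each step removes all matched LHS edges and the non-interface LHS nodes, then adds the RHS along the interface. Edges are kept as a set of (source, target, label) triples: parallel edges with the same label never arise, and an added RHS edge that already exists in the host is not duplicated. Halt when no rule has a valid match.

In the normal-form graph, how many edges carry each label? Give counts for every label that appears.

Answer: p:1 q:1

Derivation:
[0] host  ⇒  5 nodes, 4 edges  {1-p->3 3-p->3 3-q->3 4-p->4}
[1] R0 @ {0↦3, 1↦4}  ⇒  4 nodes, 3 edges  {1-p->3 3-p->3 3-q->3}
[2] R2 @ {0↦1, 1↦3}  ⇒  3 nodes, 2 edges  {1-p->1 1-q->1}
halt: no rule applies after step 2
NF edges: [(1, 1, 'p'), (1, 1, 'q')]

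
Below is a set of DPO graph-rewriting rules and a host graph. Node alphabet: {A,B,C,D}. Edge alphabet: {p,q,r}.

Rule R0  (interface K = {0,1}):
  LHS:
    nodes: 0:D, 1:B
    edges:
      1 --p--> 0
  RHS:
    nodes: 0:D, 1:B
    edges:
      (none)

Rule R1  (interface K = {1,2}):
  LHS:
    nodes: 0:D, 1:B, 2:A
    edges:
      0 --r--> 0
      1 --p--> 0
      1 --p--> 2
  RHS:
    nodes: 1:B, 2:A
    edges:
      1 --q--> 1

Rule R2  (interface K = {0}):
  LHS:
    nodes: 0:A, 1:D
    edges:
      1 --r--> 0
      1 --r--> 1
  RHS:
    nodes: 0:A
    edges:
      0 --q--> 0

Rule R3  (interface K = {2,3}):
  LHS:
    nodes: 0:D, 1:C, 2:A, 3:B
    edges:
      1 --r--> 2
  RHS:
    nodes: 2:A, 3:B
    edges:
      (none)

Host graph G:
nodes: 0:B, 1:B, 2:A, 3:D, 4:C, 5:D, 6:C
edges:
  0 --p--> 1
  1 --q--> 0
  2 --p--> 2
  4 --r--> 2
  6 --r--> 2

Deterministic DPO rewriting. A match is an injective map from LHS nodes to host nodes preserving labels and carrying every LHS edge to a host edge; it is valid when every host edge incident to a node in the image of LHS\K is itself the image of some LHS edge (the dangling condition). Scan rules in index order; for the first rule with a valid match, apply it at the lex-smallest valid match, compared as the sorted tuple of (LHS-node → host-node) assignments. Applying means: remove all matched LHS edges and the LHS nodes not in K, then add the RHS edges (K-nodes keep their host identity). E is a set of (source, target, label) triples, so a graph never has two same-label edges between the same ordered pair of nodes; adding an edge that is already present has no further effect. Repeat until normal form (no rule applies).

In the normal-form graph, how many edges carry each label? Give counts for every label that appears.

start.  V:7 E:5  edges: 0-p->1 1-q->0 2-p->2 4-r->2 6-r->2
1. fire R3 via {0↦3, 1↦4, 2↦2, 3↦0}  →  V:5 E:4  edges: 0-p->1 1-q->0 2-p->2 6-r->2
2. fire R3 via {0↦5, 1↦6, 2↦2, 3↦0}  →  V:3 E:3  edges: 0-p->1 1-q->0 2-p->2
final graph: no rule applies after step 2
NF edges: [(0, 1, 'p'), (1, 0, 'q'), (2, 2, 'p')]

Answer: p:2 q:1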